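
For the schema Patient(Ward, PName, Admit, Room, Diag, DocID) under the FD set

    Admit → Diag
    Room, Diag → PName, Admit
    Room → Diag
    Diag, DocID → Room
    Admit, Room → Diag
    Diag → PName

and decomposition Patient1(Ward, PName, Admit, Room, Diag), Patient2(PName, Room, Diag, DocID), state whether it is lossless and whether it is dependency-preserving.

lossy but dependency-preserving

Lossless test: (PName, Room, Diag)⁺ = {PName, Admit, Room, Diag}, which is a superkey of neither fragment — lossy.
Dependency preservation: every FD's attributes lie within a single fragment, so each can be enforced locally — preserved.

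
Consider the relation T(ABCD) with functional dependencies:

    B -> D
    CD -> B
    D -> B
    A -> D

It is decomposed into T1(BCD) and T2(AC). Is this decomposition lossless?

Common attributes: T1 ∩ T2 = {C}.
No dependency enlarges {C}, so (C)⁺ = {C}.
The closure contains neither all of T1 = {BCD} nor all of T2 = {AC}, so the common attributes are not a superkey of either fragment. The join is lossy.

No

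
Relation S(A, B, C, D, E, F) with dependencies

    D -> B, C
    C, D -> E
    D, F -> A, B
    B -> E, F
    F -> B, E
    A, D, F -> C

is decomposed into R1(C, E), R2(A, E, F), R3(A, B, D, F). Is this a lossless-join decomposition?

No

Chase test. Columns are A, B, C, D, E, F; row i has aⱼ where attribute j ∈ Ri, else bᵢⱼ.
Initial tableau (one row per fragment):
  row 1: b11 b12 a3 b14 a5 b16
  row 2: a1 b22 b23 b24 a5 a6
  row 3: a1 a2 b33 a4 b35 a6
Rows 2 and 3 agree on F; apply F→B, E and equate their B, E entries.
No row becomes fully distinguished — the join is lossy.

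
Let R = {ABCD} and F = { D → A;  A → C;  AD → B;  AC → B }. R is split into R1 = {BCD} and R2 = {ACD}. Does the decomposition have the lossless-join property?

Common attributes: R1 ∩ R2 = {CD}.
Closure of {CD}: D → A applies, adding A; AD → B applies, adding B. So (CD)⁺ = {ABCD}.
This closure contains every attribute of R1, so R1 ∩ R2 → R1. The join is lossless.

Yes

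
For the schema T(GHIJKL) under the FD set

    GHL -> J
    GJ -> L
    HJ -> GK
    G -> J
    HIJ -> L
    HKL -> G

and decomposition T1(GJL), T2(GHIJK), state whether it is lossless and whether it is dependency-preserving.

lossless but not dependency-preserving

Lossless test: (GJ)⁺ = {GJL}, which contains all of one fragment — lossless.
Dependency preservation: the restricted closure of {HKL} across the fragments never reaches {G}, so HKL → G cannot be enforced without a join — not preserved.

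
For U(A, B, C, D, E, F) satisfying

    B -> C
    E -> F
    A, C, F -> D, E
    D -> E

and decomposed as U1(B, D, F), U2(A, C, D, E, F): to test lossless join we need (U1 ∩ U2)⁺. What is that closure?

U1 ∩ U2 = {D, F}.
D → E applies, adding E
Closure: {D, E, F}.

D, E, F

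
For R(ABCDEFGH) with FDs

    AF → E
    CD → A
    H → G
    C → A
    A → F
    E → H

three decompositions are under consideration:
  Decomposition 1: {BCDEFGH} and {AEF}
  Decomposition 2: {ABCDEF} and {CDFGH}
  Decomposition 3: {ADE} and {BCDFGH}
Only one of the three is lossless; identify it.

Decomposition 2

Decomposition 1: common = {EF}, closure = {EFGH} → lossy.
Decomposition 2: common = {CDF}, closure = {ACDEFGH} → lossless.
Decomposition 3: common = {D}, closure = {D} → lossy.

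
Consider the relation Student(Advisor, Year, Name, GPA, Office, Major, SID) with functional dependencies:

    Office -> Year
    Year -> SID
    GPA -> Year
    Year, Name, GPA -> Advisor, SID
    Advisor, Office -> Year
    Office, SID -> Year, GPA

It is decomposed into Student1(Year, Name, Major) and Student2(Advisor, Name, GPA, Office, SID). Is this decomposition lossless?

Common attributes: Student1 ∩ Student2 = {Name}.
No dependency enlarges {Name}, so (Name)⁺ = {Name}.
The closure contains neither all of Student1 = {Year, Name, Major} nor all of Student2 = {Advisor, Name, GPA, Office, SID}, so the common attributes are not a superkey of either fragment. The join is lossy.

No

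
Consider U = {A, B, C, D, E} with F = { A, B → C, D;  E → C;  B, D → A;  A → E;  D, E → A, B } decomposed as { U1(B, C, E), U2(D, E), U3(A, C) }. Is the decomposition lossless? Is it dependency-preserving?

lossy and not dependency-preserving

Lossless test (chase): Rows 1 and 2 agree on E; apply E→C and equate their C entries. No row becomes fully distinguished — the join is lossy.
Dependency preservation: the restricted closure of {A, B} across the fragments never reaches {C, D}, so A, B → C, D cannot be enforced without a join — not preserved.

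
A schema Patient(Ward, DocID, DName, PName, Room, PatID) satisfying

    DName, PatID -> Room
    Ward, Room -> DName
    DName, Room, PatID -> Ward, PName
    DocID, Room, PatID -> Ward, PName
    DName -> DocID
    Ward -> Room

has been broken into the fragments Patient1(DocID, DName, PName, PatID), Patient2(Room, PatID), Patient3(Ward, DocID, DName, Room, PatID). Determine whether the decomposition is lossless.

Yes

Chase test. Columns are Ward, DocID, DName, PName, Room, PatID; row i has aⱼ where attribute j ∈ Patienti, else bᵢⱼ.
Initial tableau (one row per fragment):
  row 1: b11 a2 a3 a4 b15 a6
  row 2: b21 b22 b23 b24 a5 a6
  row 3: a1 a2 a3 b34 a5 a6
Rows 1 and 3 agree on DName, PatID; apply DName, PatID→Room and equate their Room entries.
Rows 1 and 3 agree on DName, Room, PatID; apply DName, Room, PatID→Ward, PName and equate their Ward, PName entries.
Row 1 is now all distinguished symbols — the join is lossless.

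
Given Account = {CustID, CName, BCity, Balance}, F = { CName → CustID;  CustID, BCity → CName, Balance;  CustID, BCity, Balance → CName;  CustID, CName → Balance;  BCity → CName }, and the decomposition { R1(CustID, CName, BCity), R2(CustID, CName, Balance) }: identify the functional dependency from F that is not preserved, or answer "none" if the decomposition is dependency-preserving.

none

CName → CustID lies within R1.
CustID, BCity → CName, Balance: restricted closure across fragments reaches CName, Balance.
CustID, BCity, Balance → CName: restricted closure across fragments reaches CName.
CustID, CName → Balance lies within R2.
BCity → CName lies within R1.
Every dependency is enforceable on the fragments, so the decomposition is dependency-preserving.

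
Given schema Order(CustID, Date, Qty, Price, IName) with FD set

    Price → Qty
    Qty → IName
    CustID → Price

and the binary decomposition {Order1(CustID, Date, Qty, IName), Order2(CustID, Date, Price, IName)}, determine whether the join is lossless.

Yes

Common attributes: Order1 ∩ Order2 = {CustID, Date, IName}.
Closure of {CustID, Date, IName}: CustID → Price applies, adding Price; Price → Qty applies, adding Qty. So (CustID, Date, IName)⁺ = {CustID, Date, Qty, Price, IName}.
This closure contains every attribute of Order1, so Order1 ∩ Order2 → Order1. The join is lossless.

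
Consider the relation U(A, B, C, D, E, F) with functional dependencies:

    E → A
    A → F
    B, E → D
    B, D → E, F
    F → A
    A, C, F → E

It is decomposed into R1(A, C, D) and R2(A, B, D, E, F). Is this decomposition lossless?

No

Common attributes: R1 ∩ R2 = {A, D}.
Closure of {A, D}: A → F applies, adding F. So (A, D)⁺ = {A, D, F}.
The closure contains neither all of R1 = {A, C, D} nor all of R2 = {A, B, D, E, F}, so the common attributes are not a superkey of either fragment. The join is lossy.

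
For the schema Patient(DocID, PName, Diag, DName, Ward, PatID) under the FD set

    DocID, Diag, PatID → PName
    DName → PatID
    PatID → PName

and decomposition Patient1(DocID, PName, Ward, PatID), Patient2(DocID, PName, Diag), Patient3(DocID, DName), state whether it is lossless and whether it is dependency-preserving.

lossy and not dependency-preserving

Lossless test (chase): applying each FD to every pair of rows produces no changes in the tableau, so no row becomes fully distinguished — the join is lossy.
Dependency preservation: the restricted closure of {DName} across the fragments never reaches {PatID}, so DName → PatID cannot be enforced without a join — not preserved.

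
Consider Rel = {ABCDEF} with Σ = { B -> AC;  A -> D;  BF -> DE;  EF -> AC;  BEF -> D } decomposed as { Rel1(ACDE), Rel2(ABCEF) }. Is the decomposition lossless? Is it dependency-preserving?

lossless and dependency-preserving

Lossless test: (ACE)⁺ = {ACDE}, which contains all of one fragment — lossless.
Dependency preservation: BF → DE; BEF → D are not contained in any single fragment, but the restricted closure of each left-hand side across the fragments still reaches the right-hand side; the remaining FDs each lie inside some fragment. All dependencies are preserved.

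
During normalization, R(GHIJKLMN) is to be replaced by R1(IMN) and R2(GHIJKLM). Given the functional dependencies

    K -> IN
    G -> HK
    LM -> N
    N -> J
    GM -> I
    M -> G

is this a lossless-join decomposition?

Common attributes: R1 ∩ R2 = {IM}.
Closure of {IM}: M → G applies, adding G; G → HK applies, adding HK; K → IN applies, adding N; N → J applies, adding J. So (IM)⁺ = {GHIJKMN}.
This closure contains every attribute of R1, so R1 ∩ R2 → R1. The join is lossless.

Yes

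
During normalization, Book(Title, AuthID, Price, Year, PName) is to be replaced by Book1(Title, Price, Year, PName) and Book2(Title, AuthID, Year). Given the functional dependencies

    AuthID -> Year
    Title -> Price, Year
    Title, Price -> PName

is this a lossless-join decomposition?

Yes

Common attributes: Book1 ∩ Book2 = {Title, Year}.
Closure of {Title, Year}: Title → Price, Year applies, adding Price; Title, Price → PName applies, adding PName. So (Title, Year)⁺ = {Title, Price, Year, PName}.
This closure contains every attribute of Book1, so Book1 ∩ Book2 → Book1. The join is lossless.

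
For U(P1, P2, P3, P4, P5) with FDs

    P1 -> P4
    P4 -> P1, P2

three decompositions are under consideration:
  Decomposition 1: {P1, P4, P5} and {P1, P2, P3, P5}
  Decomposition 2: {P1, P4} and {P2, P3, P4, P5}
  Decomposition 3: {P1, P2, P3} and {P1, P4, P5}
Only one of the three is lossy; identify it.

Decomposition 1: common = {P1, P5}, closure = {P1, P2, P4, P5} → lossless.
Decomposition 2: common = {P4}, closure = {P1, P2, P4} → lossless.
Decomposition 3: common = {P1}, closure = {P1, P2, P4} → lossy.

Decomposition 3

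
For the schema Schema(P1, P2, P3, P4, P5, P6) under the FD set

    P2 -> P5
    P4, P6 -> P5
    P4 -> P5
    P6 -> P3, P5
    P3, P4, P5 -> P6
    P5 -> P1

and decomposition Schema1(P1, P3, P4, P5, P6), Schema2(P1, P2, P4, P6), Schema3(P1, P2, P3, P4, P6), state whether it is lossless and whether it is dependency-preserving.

Lossless test (chase): Rows 2 and 3 agree on P2; apply P2→P5 and equate their P5 entries. Rows 1 and 2 agree on P4, P6; apply P4, P6→P5 and equate their P5 entries. Rows 1 and 2 agree on P6; apply P6→P3, P5 and equate their P3, P5 entries. Row 2 is now all distinguished symbols — the join is lossless.
Dependency preservation: the restricted closure of {P2} across the fragments never reaches {P5}, so P2 → P5 cannot be enforced without a join — not preserved.

lossless but not dependency-preserving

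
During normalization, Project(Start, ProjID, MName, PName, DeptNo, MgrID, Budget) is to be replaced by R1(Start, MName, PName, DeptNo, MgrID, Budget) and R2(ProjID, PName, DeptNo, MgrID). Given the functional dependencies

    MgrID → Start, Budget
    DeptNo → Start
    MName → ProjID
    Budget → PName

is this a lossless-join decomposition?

Common attributes: R1 ∩ R2 = {PName, DeptNo, MgrID}.
Closure of {PName, DeptNo, MgrID}: MgrID → Start, Budget applies, adding Start, Budget. So (PName, DeptNo, MgrID)⁺ = {Start, PName, DeptNo, MgrID, Budget}.
The closure contains neither all of R1 = {Start, MName, PName, DeptNo, MgrID, Budget} nor all of R2 = {ProjID, PName, DeptNo, MgrID}, so the common attributes are not a superkey of either fragment. The join is lossy.

No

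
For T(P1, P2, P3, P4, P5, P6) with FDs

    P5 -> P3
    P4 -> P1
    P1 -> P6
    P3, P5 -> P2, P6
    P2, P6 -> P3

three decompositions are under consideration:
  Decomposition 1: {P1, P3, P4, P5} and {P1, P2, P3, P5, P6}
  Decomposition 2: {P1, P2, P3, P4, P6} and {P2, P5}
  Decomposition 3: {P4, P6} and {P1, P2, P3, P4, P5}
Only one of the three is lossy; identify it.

Decomposition 2

Decomposition 1: common = {P1, P3, P5}, closure = {P1, P2, P3, P5, P6} → lossless.
Decomposition 2: common = {P2}, closure = {P2} → lossy.
Decomposition 3: common = {P4}, closure = {P1, P4, P6} → lossless.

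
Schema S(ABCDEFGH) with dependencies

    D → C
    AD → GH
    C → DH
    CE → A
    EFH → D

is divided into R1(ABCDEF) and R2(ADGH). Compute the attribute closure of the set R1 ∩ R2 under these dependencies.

R1 ∩ R2 = {AD}.
D → C applies, adding C
AD → GH applies, adding GH
Closure: {ACDGH}.

ACDGH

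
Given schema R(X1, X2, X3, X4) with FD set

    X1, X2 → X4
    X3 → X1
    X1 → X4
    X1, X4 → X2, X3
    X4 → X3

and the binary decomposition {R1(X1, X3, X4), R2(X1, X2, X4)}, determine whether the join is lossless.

Common attributes: R1 ∩ R2 = {X1, X4}.
Closure of {X1, X4}: X1, X4 → X2, X3 applies, adding X2, X3. So (X1, X4)⁺ = {X1, X2, X3, X4}.
This closure contains every attribute of R1, so R1 ∩ R2 → R1. The join is lossless.

Yes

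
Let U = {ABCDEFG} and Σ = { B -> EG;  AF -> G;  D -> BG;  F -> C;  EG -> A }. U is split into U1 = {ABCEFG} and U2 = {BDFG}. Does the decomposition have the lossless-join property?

Yes

Common attributes: U1 ∩ U2 = {BFG}.
Closure of {BFG}: B → EG applies, adding E; F → C applies, adding C; EG → A applies, adding A. So (BFG)⁺ = {ABCEFG}.
This closure contains every attribute of U1, so U1 ∩ U2 → U1. The join is lossless.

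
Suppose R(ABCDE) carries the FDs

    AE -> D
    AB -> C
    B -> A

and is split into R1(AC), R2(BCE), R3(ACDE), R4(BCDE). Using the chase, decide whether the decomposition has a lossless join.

No

Chase test. Columns are ABCDE; row i has aⱼ where attribute j ∈ Ri, else bᵢⱼ.
Initial tableau (one row per fragment):
  row 1: a1 b12 a3 b14 b15
  row 2: b21 a2 a3 b24 a5
  row 3: a1 b32 a3 a4 a5
  row 4: b41 a2 a3 a4 a5
Rows 2 and 4 agree on B; apply B→A and equate their A entries.
Rows 2 and 4 agree on AE; apply AE→D and equate their D entries.
No row becomes fully distinguished — the join is lossy.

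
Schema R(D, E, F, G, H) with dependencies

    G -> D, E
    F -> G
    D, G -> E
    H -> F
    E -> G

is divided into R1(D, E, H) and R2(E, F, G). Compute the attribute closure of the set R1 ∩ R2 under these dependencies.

D, E, G

R1 ∩ R2 = {E}.
E → G applies, adding G
G → D, E applies, adding D
Closure: {D, E, G}.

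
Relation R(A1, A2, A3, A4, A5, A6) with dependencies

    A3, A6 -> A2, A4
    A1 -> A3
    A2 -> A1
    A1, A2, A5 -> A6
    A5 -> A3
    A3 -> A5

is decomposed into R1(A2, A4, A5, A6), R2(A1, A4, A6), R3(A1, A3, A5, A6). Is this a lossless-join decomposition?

Yes

Chase test. Columns are A1, A2, A3, A4, A5, A6; row i has aⱼ where attribute j ∈ Ri, else bᵢⱼ.
Initial tableau (one row per fragment):
  row 1: b11 a2 b13 a4 a5 a6
  row 2: a1 b22 b23 a4 b25 a6
  row 3: a1 b32 a3 b34 a5 a6
Rows 2 and 3 agree on A1; apply A1→A3 and equate their A3 entries.
Rows 1 and 3 agree on A5; apply A5→A3 and equate their A3 entries.
Rows 1 and 2 agree on A3; apply A3→A5 and equate their A5 entries.
Rows 1 and 2 agree on A3, A6; apply A3, A6→A2, A4 and equate their A2, A4 entries.
Rows 1 and 3 agree on A3, A6; apply A3, A6→A2, A4 and equate their A2, A4 entries.
Rows 1 and 2 agree on A2; apply A2→A1 and equate their A1 entries.
Row 1 is now all distinguished symbols — the join is lossless.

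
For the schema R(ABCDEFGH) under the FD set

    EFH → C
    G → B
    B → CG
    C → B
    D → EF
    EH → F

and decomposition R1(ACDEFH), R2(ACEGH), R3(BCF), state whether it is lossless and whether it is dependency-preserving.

lossless and dependency-preserving

Lossless test (chase): Rows 1 and 2 agree on C; apply C→B and equate their B entries. Rows 1 and 3 agree on C; apply C→B and equate their B entries. Rows 1 and 2 agree on EH; apply EH→F and equate their F entries. Rows 1 and 2 agree on B; apply B→CG and equate their CG entries. Rows 1 and 3 agree on B; apply B→CG and equate their CG entries. Row 1 is now all distinguished symbols — the join is lossless.
Dependency preservation: G → B; B → CG are not contained in any single fragment, but the restricted closure of each left-hand side across the fragments still reaches the right-hand side; the remaining FDs each lie inside some fragment. All dependencies are preserved.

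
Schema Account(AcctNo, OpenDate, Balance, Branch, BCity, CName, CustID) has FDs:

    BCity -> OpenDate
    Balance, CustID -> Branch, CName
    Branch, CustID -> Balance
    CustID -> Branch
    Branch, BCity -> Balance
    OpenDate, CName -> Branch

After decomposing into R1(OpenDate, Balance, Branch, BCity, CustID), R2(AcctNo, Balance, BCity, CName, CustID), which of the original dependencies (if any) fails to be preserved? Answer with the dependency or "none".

OpenDate, CName -> Branch

Check OpenDate, CName → Branch: no single fragment contains all of {OpenDate, Branch, CName}, and the restricted closure of {OpenDate, CName} across the fragments never reaches {Branch}.
BCity → OpenDate is preserved.
Balance, CustID → Branch, CName is preserved.
Branch, CustID → Balance is preserved.
CustID → Branch is preserved.
Branch, BCity → Balance is preserved.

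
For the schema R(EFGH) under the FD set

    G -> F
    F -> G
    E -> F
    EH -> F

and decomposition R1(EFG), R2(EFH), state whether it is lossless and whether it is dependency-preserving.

Lossless test: (EF)⁺ = {EFG}, which contains all of one fragment — lossless.
Dependency preservation: every FD's attributes lie within a single fragment, so each can be enforced locally — preserved.

lossless and dependency-preserving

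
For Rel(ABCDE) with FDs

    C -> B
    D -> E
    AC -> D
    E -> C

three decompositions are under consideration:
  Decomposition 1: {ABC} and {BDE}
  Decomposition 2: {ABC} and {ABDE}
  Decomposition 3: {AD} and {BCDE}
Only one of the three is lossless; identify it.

Decomposition 1: common = {B}, closure = {B} → lossy.
Decomposition 2: common = {AB}, closure = {AB} → lossy.
Decomposition 3: common = {D}, closure = {BCDE} → lossless.

Decomposition 3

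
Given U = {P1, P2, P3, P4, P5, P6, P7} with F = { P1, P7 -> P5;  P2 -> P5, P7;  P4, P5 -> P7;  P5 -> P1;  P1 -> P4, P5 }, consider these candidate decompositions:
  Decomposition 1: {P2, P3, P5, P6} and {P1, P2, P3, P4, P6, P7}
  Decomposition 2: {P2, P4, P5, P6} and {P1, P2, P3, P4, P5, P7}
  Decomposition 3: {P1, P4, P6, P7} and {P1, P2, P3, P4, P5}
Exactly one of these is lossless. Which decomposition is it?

Decomposition 1: common = {P2, P3, P6}, closure = {P1, P2, P3, P4, P5, P6, P7} → lossless.
Decomposition 2: common = {P2, P4, P5}, closure = {P1, P2, P4, P5, P7} → lossy.
Decomposition 3: common = {P1, P4}, closure = {P1, P4, P5, P7} → lossy.

Decomposition 1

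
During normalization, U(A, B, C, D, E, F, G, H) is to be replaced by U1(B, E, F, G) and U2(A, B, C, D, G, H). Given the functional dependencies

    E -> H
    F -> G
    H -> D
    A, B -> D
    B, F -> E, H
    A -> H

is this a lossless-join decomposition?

Common attributes: U1 ∩ U2 = {B, G}.
No dependency enlarges {B, G}, so (B, G)⁺ = {B, G}.
The closure contains neither all of U1 = {B, E, F, G} nor all of U2 = {A, B, C, D, G, H}, so the common attributes are not a superkey of either fragment. The join is lossy.

No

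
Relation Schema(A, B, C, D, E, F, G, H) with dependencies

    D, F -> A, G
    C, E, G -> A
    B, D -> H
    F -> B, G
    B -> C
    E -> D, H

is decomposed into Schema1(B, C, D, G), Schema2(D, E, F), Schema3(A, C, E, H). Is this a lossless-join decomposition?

No

Chase test. Columns are A, B, C, D, E, F, G, H; row i has aⱼ where attribute j ∈ Schemai, else bᵢⱼ.
Initial tableau (one row per fragment):
  row 1: b11 a2 a3 a4 b15 b16 a7 b18
  row 2: b21 b22 b23 a4 a5 a6 b27 b28
  row 3: a1 b32 a3 b34 a5 b36 b37 a8
Rows 2 and 3 agree on E; apply E→D, H and equate their D, H entries.
No row becomes fully distinguished — the join is lossy.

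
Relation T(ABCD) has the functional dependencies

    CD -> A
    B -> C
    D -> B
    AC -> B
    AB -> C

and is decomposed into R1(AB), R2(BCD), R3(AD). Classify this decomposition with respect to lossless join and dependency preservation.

lossless but not dependency-preserving

Lossless test (chase): Rows 1 and 2 agree on B; apply B→C and equate their C entries. Rows 2 and 3 agree on D; apply D→B and equate their B entries. Rows 1 and 3 agree on AB; apply AB→C and equate their C entries. Rows 2 and 3 agree on CD; apply CD→A and equate their A entries. Row 2 is now all distinguished symbols — the join is lossless.
Dependency preservation: the restricted closure of {AC} across the fragments never reaches {B}, so AC → B cannot be enforced without a join — not preserved.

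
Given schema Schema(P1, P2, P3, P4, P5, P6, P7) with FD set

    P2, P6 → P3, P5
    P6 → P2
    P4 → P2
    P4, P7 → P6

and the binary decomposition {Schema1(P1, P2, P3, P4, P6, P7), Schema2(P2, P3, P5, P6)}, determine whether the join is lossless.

Yes

Common attributes: Schema1 ∩ Schema2 = {P2, P3, P6}.
Closure of {P2, P3, P6}: P2, P6 → P3, P5 applies, adding P5. So (P2, P3, P6)⁺ = {P2, P3, P5, P6}.
This closure contains every attribute of Schema2, so Schema1 ∩ Schema2 → Schema2. The join is lossless.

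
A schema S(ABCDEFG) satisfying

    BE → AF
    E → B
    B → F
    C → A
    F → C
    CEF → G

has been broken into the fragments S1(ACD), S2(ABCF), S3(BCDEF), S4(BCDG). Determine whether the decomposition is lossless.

Chase test. Columns are ABCDEFG; row i has aⱼ where attribute j ∈ Si, else bᵢⱼ.
Initial tableau (one row per fragment):
  row 1: a1 b12 a3 a4 b15 b16 b17
  row 2: a1 a2 a3 b24 b25 a6 b27
  row 3: b31 a2 a3 a4 a5 a6 b37
  row 4: b41 a2 a3 a4 b45 b46 a7
Rows 2 and 4 agree on B; apply B→F and equate their F entries.
Rows 1 and 3 agree on C; apply C→A and equate their A entries.
Rows 1 and 4 agree on C; apply C→A and equate their A entries.
No row becomes fully distinguished — the join is lossy.

No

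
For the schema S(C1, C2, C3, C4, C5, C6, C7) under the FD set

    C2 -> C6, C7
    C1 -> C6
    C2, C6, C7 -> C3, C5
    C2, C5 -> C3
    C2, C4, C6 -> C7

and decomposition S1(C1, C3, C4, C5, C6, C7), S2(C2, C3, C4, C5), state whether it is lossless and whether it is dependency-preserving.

lossy and not dependency-preserving

Lossless test: (C3, C4, C5)⁺ = {C3, C4, C5}, which is a superkey of neither fragment — lossy.
Dependency preservation: the restricted closure of {C2} across the fragments never reaches {C6, C7}, so C2 → C6, C7 cannot be enforced without a join — not preserved.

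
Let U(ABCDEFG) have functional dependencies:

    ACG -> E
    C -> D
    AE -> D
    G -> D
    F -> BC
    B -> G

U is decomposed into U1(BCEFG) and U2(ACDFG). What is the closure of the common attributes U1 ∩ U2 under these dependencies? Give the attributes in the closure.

BCDFG

U1 ∩ U2 = {CFG}.
C → D applies, adding D
F → BC applies, adding B
Closure: {BCDFG}.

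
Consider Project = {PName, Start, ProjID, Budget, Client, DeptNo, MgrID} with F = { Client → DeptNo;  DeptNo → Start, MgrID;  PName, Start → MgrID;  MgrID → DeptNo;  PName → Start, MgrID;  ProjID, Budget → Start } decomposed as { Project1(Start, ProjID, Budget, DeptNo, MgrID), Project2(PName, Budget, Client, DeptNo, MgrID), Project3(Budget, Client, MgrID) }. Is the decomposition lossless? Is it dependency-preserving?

lossy but dependency-preserving

Lossless test (chase): Rows 2 and 3 agree on Client; apply Client→DeptNo and equate their DeptNo entries. Rows 1 and 2 agree on DeptNo; apply DeptNo→Start, MgrID and equate their Start, MgrID entries. Rows 1 and 3 agree on DeptNo; apply DeptNo→Start, MgrID and equate their Start, MgrID entries. No row becomes fully distinguished — the join is lossy.
Dependency preservation: PName, Start → MgrID; PName → Start, MgrID are not contained in any single fragment, but the restricted closure of each left-hand side across the fragments still reaches the right-hand side; the remaining FDs each lie inside some fragment. All dependencies are preserved.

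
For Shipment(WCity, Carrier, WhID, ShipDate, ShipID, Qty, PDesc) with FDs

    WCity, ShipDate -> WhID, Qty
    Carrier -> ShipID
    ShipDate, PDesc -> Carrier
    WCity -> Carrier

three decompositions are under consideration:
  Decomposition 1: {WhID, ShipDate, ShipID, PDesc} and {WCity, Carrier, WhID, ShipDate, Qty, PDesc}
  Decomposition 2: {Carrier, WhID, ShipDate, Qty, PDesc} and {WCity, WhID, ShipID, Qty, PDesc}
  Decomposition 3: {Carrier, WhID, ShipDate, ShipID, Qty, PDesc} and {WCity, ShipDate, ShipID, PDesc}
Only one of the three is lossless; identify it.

Decomposition 1

Decomposition 1: common = {WhID, ShipDate, PDesc}, closure = {Carrier, WhID, ShipDate, ShipID, PDesc} → lossless.
Decomposition 2: common = {WhID, Qty, PDesc}, closure = {WhID, Qty, PDesc} → lossy.
Decomposition 3: common = {ShipDate, ShipID, PDesc}, closure = {Carrier, ShipDate, ShipID, PDesc} → lossy.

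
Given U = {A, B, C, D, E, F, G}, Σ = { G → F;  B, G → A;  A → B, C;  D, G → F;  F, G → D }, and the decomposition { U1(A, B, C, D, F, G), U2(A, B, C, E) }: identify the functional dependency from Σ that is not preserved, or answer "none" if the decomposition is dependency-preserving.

none

G → F lies within U1.
B, G → A lies within U1.
A → B, C lies within U1.
D, G → F lies within U1.
F, G → D lies within U1.
Every dependency is enforceable on the fragments, so the decomposition is dependency-preserving.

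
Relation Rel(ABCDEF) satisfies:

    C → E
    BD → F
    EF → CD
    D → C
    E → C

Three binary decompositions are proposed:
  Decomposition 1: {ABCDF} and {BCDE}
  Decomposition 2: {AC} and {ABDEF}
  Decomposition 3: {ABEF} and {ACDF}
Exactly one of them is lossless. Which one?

Decomposition 1: common = {BCD}, closure = {BCDEF} → lossless.
Decomposition 2: common = {A}, closure = {A} → lossy.
Decomposition 3: common = {AF}, closure = {AF} → lossy.

Decomposition 1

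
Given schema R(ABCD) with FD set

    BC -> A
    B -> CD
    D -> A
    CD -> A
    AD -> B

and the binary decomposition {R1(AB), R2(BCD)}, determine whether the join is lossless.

Yes

Common attributes: R1 ∩ R2 = {B}.
Closure of {B}: B → CD applies, adding CD; D → A applies, adding A. So (B)⁺ = {ABCD}.
This closure contains every attribute of R1, so R1 ∩ R2 → R1. The join is lossless.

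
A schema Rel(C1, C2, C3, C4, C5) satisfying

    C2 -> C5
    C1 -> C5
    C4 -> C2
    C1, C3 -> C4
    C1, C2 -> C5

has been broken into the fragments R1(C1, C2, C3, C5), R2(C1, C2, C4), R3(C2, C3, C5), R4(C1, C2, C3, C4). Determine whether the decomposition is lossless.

Chase test. Columns are C1, C2, C3, C4, C5; row i has aⱼ where attribute j ∈ Ri, else bᵢⱼ.
Initial tableau (one row per fragment):
  row 1: a1 a2 a3 b14 a5
  row 2: a1 a2 b23 a4 b25
  row 3: b31 a2 a3 b34 a5
  row 4: a1 a2 a3 a4 b45
Rows 1 and 2 agree on C2; apply C2→C5 and equate their C5 entries.
Rows 1 and 4 agree on C2; apply C2→C5 and equate their C5 entries.
Rows 1 and 4 agree on C1, C3; apply C1, C3→C4 and equate their C4 entries.
Row 1 is now all distinguished symbols — the join is lossless.

Yes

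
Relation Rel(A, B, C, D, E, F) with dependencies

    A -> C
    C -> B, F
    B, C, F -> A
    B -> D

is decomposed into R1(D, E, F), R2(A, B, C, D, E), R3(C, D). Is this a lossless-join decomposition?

No

Chase test. Columns are A, B, C, D, E, F; row i has aⱼ where attribute j ∈ Ri, else bᵢⱼ.
Initial tableau (one row per fragment):
  row 1: b11 b12 b13 a4 a5 a6
  row 2: a1 a2 a3 a4 a5 b26
  row 3: b31 b32 a3 a4 b35 b36
Rows 2 and 3 agree on C; apply C→B, F and equate their B, F entries.
Rows 2 and 3 agree on B, C, F; apply B, C, F→A and equate their A entries.
No row becomes fully distinguished — the join is lossy.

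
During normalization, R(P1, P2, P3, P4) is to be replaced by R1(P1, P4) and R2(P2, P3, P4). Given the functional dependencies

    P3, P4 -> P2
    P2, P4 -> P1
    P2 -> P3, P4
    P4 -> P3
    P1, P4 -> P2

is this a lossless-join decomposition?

Yes

Common attributes: R1 ∩ R2 = {P4}.
Closure of {P4}: P4 → P3 applies, adding P3; P3, P4 → P2 applies, adding P2; P2, P4 → P1 applies, adding P1. So (P4)⁺ = {P1, P2, P3, P4}.
This closure contains every attribute of R1, so R1 ∩ R2 → R1. The join is lossless.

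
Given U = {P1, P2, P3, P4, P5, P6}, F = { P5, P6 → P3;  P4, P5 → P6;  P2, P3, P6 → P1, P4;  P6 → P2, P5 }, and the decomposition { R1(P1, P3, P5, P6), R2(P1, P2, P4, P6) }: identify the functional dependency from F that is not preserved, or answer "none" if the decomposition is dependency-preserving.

Check P4, P5 → P6: no single fragment contains all of {P4, P5, P6}, and the restricted closure of {P4, P5} across the fragments never reaches {P6}.
P5, P6 → P3 is preserved.
P2, P3, P6 → P1, P4 is preserved.
P6 → P2, P5 is preserved.

P4, P5 → P6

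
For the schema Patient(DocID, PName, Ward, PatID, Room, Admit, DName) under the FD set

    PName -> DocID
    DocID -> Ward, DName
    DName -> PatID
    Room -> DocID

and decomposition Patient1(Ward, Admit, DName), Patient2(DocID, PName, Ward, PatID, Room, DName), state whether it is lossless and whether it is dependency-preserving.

lossy but dependency-preserving

Lossless test: (Ward, DName)⁺ = {Ward, PatID, DName}, which is a superkey of neither fragment — lossy.
Dependency preservation: every FD's attributes lie within a single fragment, so each can be enforced locally — preserved.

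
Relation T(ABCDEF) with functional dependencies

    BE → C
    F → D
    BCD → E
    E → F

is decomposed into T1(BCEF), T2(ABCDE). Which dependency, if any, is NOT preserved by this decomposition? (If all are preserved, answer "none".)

Check F → D: no single fragment contains all of {DF}, and the restricted closure of {F} across the fragments never reaches {D}.
BE → C is preserved.
BCD → E is preserved.
E → F is preserved.

F → D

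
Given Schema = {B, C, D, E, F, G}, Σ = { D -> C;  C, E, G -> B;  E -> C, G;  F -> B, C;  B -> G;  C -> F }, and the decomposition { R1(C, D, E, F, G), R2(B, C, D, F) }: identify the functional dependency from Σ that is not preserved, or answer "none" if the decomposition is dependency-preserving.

Check B → G: no single fragment contains all of {B, G}, and the restricted closure of {B} across the fragments never reaches {G}.
D → C is preserved.
C, E, G → B is preserved.
E → C, G is preserved.
F → B, C is preserved.
C → F is preserved.

B -> G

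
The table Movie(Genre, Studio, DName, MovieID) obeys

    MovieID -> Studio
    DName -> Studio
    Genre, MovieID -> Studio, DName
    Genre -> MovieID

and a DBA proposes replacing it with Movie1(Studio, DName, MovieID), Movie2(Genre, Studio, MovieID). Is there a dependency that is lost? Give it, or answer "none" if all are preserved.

Genre, MovieID -> Studio, DName

Check Genre, MovieID → Studio, DName: no single fragment contains all of {Genre, Studio, DName, MovieID}, and the restricted closure of {Genre, MovieID} across the fragments never reaches {Studio, DName}.
MovieID → Studio is preserved.
DName → Studio is preserved.
Genre → MovieID is preserved.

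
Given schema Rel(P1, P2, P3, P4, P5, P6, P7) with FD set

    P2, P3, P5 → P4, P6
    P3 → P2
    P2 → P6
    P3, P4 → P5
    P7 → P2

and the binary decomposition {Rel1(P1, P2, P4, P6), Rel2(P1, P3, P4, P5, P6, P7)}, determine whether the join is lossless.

Common attributes: Rel1 ∩ Rel2 = {P1, P4, P6}.
No dependency enlarges {P1, P4, P6}, so (P1, P4, P6)⁺ = {P1, P4, P6}.
The closure contains neither all of Rel1 = {P1, P2, P4, P6} nor all of Rel2 = {P1, P3, P4, P5, P6, P7}, so the common attributes are not a superkey of either fragment. The join is lossy.

No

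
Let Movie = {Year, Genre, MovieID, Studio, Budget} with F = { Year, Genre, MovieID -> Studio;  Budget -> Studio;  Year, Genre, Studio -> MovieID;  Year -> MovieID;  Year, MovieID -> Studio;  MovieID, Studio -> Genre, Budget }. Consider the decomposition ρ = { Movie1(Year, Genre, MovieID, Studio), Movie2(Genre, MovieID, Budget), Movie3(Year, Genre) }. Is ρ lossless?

Chase test. Columns are Year, Genre, MovieID, Studio, Budget; row i has aⱼ where attribute j ∈ Moviei, else bᵢⱼ.
Initial tableau (one row per fragment):
  row 1: a1 a2 a3 a4 b15
  row 2: b21 a2 a3 b24 a5
  row 3: a1 a2 b33 b34 b35
Rows 1 and 3 agree on Year; apply Year→MovieID and equate their MovieID entries.
Rows 1 and 3 agree on Year, MovieID; apply Year, MovieID→Studio and equate their Studio entries.
Rows 1 and 3 agree on MovieID, Studio; apply MovieID, Studio→Genre, Budget and equate their Genre, Budget entries.
No row becomes fully distinguished — the join is lossy.

No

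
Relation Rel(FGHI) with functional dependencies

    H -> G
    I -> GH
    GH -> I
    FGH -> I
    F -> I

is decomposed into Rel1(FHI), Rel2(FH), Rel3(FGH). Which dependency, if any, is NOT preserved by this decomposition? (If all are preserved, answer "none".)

H → G lies within Rel3.
I → GH: restricted closure across fragments reaches GH.
GH → I: restricted closure across fragments reaches I.
FGH → I: restricted closure across fragments reaches I.
F → I lies within Rel1.
Every dependency is enforceable on the fragments, so the decomposition is dependency-preserving.

none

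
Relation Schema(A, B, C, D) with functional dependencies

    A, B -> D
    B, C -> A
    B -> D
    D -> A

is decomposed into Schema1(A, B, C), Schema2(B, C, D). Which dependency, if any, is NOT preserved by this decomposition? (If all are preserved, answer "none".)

Check D → A: no single fragment contains all of {A, D}, and the restricted closure of {D} across the fragments never reaches {A}.
A, B → D is preserved.
B, C → A is preserved.
B → D is preserved.

D -> A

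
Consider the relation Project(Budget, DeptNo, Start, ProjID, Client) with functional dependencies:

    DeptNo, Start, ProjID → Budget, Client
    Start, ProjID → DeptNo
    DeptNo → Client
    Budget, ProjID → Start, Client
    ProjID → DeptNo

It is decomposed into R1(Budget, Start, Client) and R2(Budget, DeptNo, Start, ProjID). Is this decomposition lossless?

No

Common attributes: R1 ∩ R2 = {Budget, Start}.
No dependency enlarges {Budget, Start}, so (Budget, Start)⁺ = {Budget, Start}.
The closure contains neither all of R1 = {Budget, Start, Client} nor all of R2 = {Budget, DeptNo, Start, ProjID}, so the common attributes are not a superkey of either fragment. The join is lossy.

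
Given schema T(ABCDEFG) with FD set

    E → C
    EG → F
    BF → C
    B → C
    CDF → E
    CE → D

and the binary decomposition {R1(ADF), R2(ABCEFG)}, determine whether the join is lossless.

No

Common attributes: R1 ∩ R2 = {AF}.
No dependency enlarges {AF}, so (AF)⁺ = {AF}.
The closure contains neither all of R1 = {ADF} nor all of R2 = {ABCEFG}, so the common attributes are not a superkey of either fragment. The join is lossy.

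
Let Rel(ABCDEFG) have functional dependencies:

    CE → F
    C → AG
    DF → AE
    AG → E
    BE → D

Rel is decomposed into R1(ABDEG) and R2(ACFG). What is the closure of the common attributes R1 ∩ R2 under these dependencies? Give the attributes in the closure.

R1 ∩ R2 = {AG}.
AG → E applies, adding E
Closure: {AEG}.

AEG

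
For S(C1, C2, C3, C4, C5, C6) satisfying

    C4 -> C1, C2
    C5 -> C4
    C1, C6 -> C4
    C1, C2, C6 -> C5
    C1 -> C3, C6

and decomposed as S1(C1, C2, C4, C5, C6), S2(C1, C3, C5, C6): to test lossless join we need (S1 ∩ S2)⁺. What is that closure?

S1 ∩ S2 = {C1, C5, C6}.
C5 → C4 applies, adding C4
C1 → C3, C6 applies, adding C3
C4 → C1, C2 applies, adding C2
Closure: {C1, C2, C3, C4, C5, C6}.

C1, C2, C3, C4, C5, C6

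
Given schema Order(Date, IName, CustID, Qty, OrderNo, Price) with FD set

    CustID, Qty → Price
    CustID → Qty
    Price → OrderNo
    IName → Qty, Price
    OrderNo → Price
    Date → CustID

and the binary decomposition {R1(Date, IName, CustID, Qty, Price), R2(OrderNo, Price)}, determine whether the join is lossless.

Common attributes: R1 ∩ R2 = {Price}.
Closure of {Price}: Price → OrderNo applies, adding OrderNo. So (Price)⁺ = {OrderNo, Price}.
This closure contains every attribute of R2, so R1 ∩ R2 → R2. The join is lossless.

Yes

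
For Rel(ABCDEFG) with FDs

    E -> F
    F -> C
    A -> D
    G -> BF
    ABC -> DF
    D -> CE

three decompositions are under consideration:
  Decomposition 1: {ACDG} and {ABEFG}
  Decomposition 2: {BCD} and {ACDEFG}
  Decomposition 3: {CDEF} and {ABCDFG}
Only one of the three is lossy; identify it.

Decomposition 1: common = {AG}, closure = {ABCDEFG} → lossless.
Decomposition 2: common = {CD}, closure = {CDEF} → lossy.
Decomposition 3: common = {CDF}, closure = {CDEF} → lossless.

Decomposition 2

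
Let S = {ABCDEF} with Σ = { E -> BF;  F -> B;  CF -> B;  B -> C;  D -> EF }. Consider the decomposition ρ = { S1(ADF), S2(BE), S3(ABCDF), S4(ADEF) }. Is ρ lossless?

Chase test. Columns are ABCDEF; row i has aⱼ where attribute j ∈ Si, else bᵢⱼ.
Initial tableau (one row per fragment):
  row 1: a1 b12 b13 a4 b15 a6
  row 2: b21 a2 b23 b24 a5 b26
  row 3: a1 a2 a3 a4 b35 a6
  row 4: a1 b42 b43 a4 a5 a6
Rows 2 and 4 agree on E; apply E→BF and equate their BF entries.
Rows 1 and 2 agree on F; apply F→B and equate their B entries.
Rows 1 and 2 agree on B; apply B→C and equate their C entries.
Rows 1 and 3 agree on B; apply B→C and equate their C entries.
Rows 1 and 4 agree on B; apply B→C and equate their C entries.
Rows 1 and 3 agree on D; apply D→EF and equate their EF entries.
Rows 1 and 4 agree on D; apply D→EF and equate their EF entries.
Row 1 is now all distinguished symbols — the join is lossless.

Yes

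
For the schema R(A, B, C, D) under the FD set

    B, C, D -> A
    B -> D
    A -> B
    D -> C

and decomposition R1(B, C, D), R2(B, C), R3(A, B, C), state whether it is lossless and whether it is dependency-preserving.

lossless and dependency-preserving

Lossless test (chase): Rows 1 and 2 agree on B; apply B→D and equate their D entries. Rows 1 and 3 agree on B; apply B→D and equate their D entries. Rows 1 and 2 agree on B, C, D; apply B, C, D→A and equate their A entries. Rows 1 and 3 agree on B, C, D; apply B, C, D→A and equate their A entries. Row 1 is now all distinguished symbols — the join is lossless.
Dependency preservation: B, C, D → A is not contained in any single fragment, but the restricted closure of its left-hand side across the fragments still reaches the right-hand side; the remaining FDs each lie inside some fragment. All dependencies are preserved.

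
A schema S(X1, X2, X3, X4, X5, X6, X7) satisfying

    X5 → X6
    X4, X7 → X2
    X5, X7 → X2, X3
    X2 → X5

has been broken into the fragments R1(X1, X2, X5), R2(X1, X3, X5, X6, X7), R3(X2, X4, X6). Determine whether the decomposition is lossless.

No

Chase test. Columns are X1, X2, X3, X4, X5, X6, X7; row i has aⱼ where attribute j ∈ Ri, else bᵢⱼ.
Initial tableau (one row per fragment):
  row 1: a1 a2 b13 b14 a5 b16 b17
  row 2: a1 b22 a3 b24 a5 a6 a7
  row 3: b31 a2 b33 a4 b35 a6 b37
Rows 1 and 2 agree on X5; apply X5→X6 and equate their X6 entries.
Rows 1 and 3 agree on X2; apply X2→X5 and equate their X5 entries.
No row becomes fully distinguished — the join is lossy.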